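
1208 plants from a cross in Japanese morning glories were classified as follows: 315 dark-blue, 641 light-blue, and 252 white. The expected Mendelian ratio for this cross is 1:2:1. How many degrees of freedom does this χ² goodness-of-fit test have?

2

A goodness-of-fit test with 3 phenotype classes has df = 3 − 1 = 2.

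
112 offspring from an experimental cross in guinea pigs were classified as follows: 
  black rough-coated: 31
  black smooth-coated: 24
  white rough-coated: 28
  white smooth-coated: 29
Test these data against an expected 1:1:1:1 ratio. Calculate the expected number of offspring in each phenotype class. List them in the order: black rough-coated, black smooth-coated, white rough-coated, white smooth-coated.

Total ratio parts = 4. Expected numbers out of 112:
  black rough-coated: 112 × 1/4 = 28
  black smooth-coated: 112 × 1/4 = 28
  white rough-coated: 112 × 1/4 = 28
  white smooth-coated: 112 × 1/4 = 28

28, 28, 28, 28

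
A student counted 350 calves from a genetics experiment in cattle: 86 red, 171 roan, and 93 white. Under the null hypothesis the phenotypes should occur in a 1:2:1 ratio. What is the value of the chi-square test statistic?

0.463

The 1:2:1 ratio has 4 parts, so with N = 350 the expected counts are:
  red: 350 × 1/4 = 87.5
  roan: 350 × 2/4 = 175
  white: 350 × 1/4 = 87.5
χ² = Σ (O − E)² / E
  red: (86 − 87.5)² / 87.5 = 0.0257
  roan: (171 − 175)² / 175 = 0.0914
  white: (93 − 87.5)² / 87.5 = 0.3457
χ² = 0.0257 + 0.0914 + 0.3457 = 0.4628 ≈ 0.463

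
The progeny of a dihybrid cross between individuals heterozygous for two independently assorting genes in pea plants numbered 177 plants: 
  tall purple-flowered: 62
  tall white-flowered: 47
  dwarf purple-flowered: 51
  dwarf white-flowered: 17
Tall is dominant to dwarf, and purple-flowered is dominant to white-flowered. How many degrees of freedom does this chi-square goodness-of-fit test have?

3

A dihybrid F₂ with independent assortment and complete dominance at both loci gives a 9:3:3:1 phenotypic ratio.
A goodness-of-fit test with 4 phenotype classes has df = 4 − 1 = 3.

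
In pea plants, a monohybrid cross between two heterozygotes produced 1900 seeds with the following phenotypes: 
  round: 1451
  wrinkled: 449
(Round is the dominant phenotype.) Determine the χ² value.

1.898

For a monohybrid cross between heterozygotes with complete dominance, the expected phenotypic ratio is 3:1.
Expected counts for N = 1900 under a 3:1 ratio (total parts = 4):
  round: 1900 × 3/4 = 1425
  wrinkled: 1900 × 1/4 = 475
χ² = Σ (O − E)² / E
  round: (1451 − 1425)² / 1425 = 0.4744
  wrinkled: (449 − 475)² / 475 = 1.4232
χ² = 0.4744 + 1.4232 = 1.8976 ≈ 1.898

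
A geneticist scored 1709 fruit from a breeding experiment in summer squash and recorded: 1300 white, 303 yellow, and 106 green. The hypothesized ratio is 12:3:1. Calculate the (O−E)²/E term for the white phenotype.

Under the 12:3:1 hypothesis (Σ ratio = 16, N = 1709):
  white: 1709 × 12/16 = 1281.75
  yellow: 1709 × 3/16 = 320.4375
  green: 1709 × 1/16 = 106.8125
Contribution of white: (1300 − 1281.75)² / 1281.75 = 0.2598

0.260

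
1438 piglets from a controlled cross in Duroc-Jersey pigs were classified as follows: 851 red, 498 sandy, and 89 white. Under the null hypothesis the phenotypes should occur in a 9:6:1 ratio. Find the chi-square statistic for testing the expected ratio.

The 9:6:1 ratio has 16 parts, so with N = 1438 the expected counts are:
  red: 1438 × 9/16 = 808.875
  sandy: 1438 × 6/16 = 539.25
  white: 1438 × 1/16 = 89.875
χ² = Σ (O − E)² / E
  red: (851 − 808.875)² / 808.875 = 2.1938
  sandy: (498 − 539.25)² / 539.25 = 3.1554
  white: (89 − 89.875)² / 89.875 = 0.0085
χ² = 2.1938 + 3.1554 + 0.0085 = 5.3577 ≈ 5.358

5.358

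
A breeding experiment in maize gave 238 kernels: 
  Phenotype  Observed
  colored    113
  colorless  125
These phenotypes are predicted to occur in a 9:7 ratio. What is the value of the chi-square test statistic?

The 9:7 ratio has 16 parts, so with N = 238 the expected counts are:
  colored: 238 × 9/16 = 133.875
  colorless: 238 × 7/16 = 104.125
χ² = Σ (O − E)² / E
  colored: (113 − 133.875)² / 133.875 = 3.2550
  colorless: (125 − 104.125)² / 104.125 = 4.1850
χ² = 3.2550 + 4.1850 = 7.440

7.440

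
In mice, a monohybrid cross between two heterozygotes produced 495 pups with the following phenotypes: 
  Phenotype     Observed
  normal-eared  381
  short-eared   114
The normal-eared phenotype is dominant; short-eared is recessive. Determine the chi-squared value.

For a monohybrid cross between heterozygotes with complete dominance, the expected phenotypic ratio is 3:1.
Total ratio parts = 4. Expected numbers out of 495:
  normal-eared: 495 × 3/4 = 371.25
  short-eared: 495 × 1/4 = 123.75
χ² = Σ (O − E)² / E
  normal-eared: (381 − 371.25)² / 371.25 = 0.2561
  short-eared: (114 − 123.75)² / 123.75 = 0.7682
χ² = 0.2561 + 0.7682 = 1.0243 ≈ 1.024

1.024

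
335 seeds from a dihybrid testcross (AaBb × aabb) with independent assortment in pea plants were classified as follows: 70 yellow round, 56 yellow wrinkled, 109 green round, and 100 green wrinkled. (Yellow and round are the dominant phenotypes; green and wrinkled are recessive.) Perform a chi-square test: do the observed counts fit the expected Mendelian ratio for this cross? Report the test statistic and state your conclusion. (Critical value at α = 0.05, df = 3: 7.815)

22.218; not consistent

A dihybrid testcross with independent assortment gives a 1:1:1:1 ratio.
Total ratio parts = 4. Expected numbers out of 335:
  yellow round: 335 × 1/4 = 83.75
  yellow wrinkled: 335 × 1/4 = 83.75
  green round: 335 × 1/4 = 83.75
  green wrinkled: 335 × 1/4 = 83.75
χ² = Σ (O − E)² / E
  yellow round: (70 − 83.75)² / 83.75 = 2.2575
  yellow wrinkled: (56 − 83.75)² / 83.75 = 9.1948
  green round: (109 − 83.75)² / 83.75 = 7.6127
  green wrinkled: (100 − 83.75)² / 83.75 = 3.1530
χ² = 2.2575 + 9.1948 + 7.6127 + 3.1530 = 22.218
Degrees of freedom = 4 − 1 = 3; critical value at α = 0.05 is 7.815.
Since 22.218 > 7.815, we reject the null hypothesis — the data do not fit the 1:1:1:1 ratio.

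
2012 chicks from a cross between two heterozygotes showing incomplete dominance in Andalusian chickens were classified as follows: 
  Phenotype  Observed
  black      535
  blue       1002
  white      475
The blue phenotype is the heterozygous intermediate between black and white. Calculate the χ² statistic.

With incomplete dominance, a heterozygote × heterozygote cross gives a 1:2:1 phenotypic ratio.
Total ratio parts = 4. Expected numbers out of 2012:
  black: 2012 × 1/4 = 503
  blue: 2012 × 2/4 = 1006
  white: 2012 × 1/4 = 503
χ² = Σ (O − E)² / E
  black: (535 − 503)² / 503 = 2.0358
  blue: (1002 − 1006)² / 1006 = 0.0159
  white: (475 − 503)² / 503 = 1.5586
χ² = 2.0358 + 0.0159 + 1.5586 = 3.6103 ≈ 3.610

3.610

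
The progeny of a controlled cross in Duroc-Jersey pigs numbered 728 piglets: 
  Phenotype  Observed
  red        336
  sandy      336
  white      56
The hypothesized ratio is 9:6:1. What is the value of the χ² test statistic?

Total ratio parts = 16. Expected numbers out of 728:
  red: 728 × 9/16 = 409.5
  sandy: 728 × 6/16 = 273
  white: 728 × 1/16 = 45.5
χ² = Σ (O − E)² / E
  red: (336 − 409.5)² / 409.5 = 13.1923
  sandy: (336 − 273)² / 273 = 14.5385
  white: (56 − 45.5)² / 45.5 = 2.4231
χ² = 13.1923 + 14.5385 + 2.4231 = 30.1539 ≈ 30.154

30.154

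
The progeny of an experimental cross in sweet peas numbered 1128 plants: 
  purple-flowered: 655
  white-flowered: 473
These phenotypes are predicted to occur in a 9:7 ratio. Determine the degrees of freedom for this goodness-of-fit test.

A goodness-of-fit test with 2 phenotype classes has df = 2 − 1 = 1.

1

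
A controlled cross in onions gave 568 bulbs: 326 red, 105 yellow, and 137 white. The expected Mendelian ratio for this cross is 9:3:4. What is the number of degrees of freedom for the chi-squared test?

2

A goodness-of-fit test with 3 phenotype classes has df = 3 − 1 = 2.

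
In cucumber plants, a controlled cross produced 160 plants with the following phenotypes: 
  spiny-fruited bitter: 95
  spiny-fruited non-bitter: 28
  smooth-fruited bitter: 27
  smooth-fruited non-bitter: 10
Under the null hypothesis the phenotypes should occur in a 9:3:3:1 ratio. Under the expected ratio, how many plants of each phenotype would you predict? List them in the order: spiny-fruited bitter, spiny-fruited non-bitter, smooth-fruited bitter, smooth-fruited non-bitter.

90, 30, 30, 10

Expected counts for N = 160 under a 9:3:3:1 ratio (total parts = 16):
  spiny-fruited bitter: 160 × 9/16 = 90
  spiny-fruited non-bitter: 160 × 3/16 = 30
  smooth-fruited bitter: 160 × 3/16 = 30
  smooth-fruited non-bitter: 160 × 1/16 = 10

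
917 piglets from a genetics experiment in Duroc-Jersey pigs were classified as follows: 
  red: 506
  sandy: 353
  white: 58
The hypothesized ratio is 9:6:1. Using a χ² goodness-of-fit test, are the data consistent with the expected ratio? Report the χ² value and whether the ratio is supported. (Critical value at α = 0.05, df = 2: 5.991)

0.437; consistent

Total ratio parts = 16. Expected numbers out of 917:
  red: 917 × 9/16 = 515.8125
  sandy: 917 × 6/16 = 343.875
  white: 917 × 1/16 = 57.3125
χ² = Σ (O − E)² / E
  red: (506 − 515.8125)² / 515.8125 = 0.1867
  sandy: (353 − 343.875)² / 343.875 = 0.2421
  white: (58 − 57.3125)² / 57.3125 = 0.0082
χ² = 0.1867 + 0.2421 + 0.0082 = 0.437
Degrees of freedom = 3 − 1 = 2; critical value at α = 0.05 is 5.991.
Since 0.437 < 5.991, we fail to reject the null hypothesis — the data are consistent with the 9:6:1 ratio.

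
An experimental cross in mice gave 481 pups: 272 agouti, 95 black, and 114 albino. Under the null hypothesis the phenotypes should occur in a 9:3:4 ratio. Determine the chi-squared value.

The 9:3:4 ratio has 16 parts, so with N = 481 the expected counts are:
  agouti: 481 × 9/16 = 270.5625
  black: 481 × 3/16 = 90.1875
  albino: 481 × 4/16 = 120.25
χ² = Σ (O − E)² / E
  agouti: (272 − 270.5625)² / 270.5625 = 0.0076
  black: (95 − 90.1875)² / 90.1875 = 0.2568
  albino: (114 − 120.25)² / 120.25 = 0.3248
χ² = 0.0076 + 0.2568 + 0.3248 = 0.5892 ≈ 0.589

0.589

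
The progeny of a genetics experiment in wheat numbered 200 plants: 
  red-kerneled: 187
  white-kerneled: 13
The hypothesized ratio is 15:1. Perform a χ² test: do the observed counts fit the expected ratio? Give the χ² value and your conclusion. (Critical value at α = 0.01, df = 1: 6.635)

The 15:1 ratio has 16 parts, so with N = 200 the expected counts are:
  red-kerneled: 200 × 15/16 = 187.5
  white-kerneled: 200 × 1/16 = 12.5
χ² = Σ (O − E)² / E
  red-kerneled: (187 − 187.5)² / 187.5 = 0.0013
  white-kerneled: (13 − 12.5)² / 12.5 = 0.0200
χ² = 0.0013 + 0.0200 = 0.0213 ≈ 0.021
Degrees of freedom = 2 − 1 = 1; critical value at α = 0.01 is 6.635.
Since 0.021 < 6.635, we fail to reject the null hypothesis — the data are consistent with the 15:1 ratio.

0.021; consistent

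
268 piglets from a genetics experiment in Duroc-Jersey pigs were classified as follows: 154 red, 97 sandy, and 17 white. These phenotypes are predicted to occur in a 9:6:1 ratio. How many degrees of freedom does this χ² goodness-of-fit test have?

2

A goodness-of-fit test with 3 phenotype classes has df = 3 − 1 = 2.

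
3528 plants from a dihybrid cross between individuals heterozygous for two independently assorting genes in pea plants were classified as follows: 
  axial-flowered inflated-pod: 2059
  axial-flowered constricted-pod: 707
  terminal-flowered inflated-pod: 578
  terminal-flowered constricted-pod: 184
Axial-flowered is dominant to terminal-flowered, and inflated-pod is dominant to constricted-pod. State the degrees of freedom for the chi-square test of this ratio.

3

A dihybrid F₂ with independent assortment and complete dominance at both loci gives a 9:3:3:1 phenotypic ratio.
A goodness-of-fit test with 4 phenotype classes has df = 4 − 1 = 3.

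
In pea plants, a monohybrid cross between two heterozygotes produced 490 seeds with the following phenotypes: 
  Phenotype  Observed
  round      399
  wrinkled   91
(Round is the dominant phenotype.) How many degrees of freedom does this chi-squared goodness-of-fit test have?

1

For a monohybrid cross between heterozygotes with complete dominance, the expected phenotypic ratio is 3:1.
A goodness-of-fit test with 2 phenotype classes has df = 2 − 1 = 1.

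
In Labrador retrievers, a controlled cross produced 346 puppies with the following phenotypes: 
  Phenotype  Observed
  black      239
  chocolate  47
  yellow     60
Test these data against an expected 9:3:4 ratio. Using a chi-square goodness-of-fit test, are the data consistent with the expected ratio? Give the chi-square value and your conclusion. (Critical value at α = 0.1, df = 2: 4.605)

Under the 9:3:4 hypothesis (Σ ratio = 16, N = 346):
  black: 346 × 9/16 = 194.625
  chocolate: 346 × 3/16 = 64.875
  yellow: 346 × 4/16 = 86.5
χ² = Σ (O − E)² / E
  black: (239 − 194.625)² / 194.625 = 10.1176
  chocolate: (47 − 64.875)² / 64.875 = 4.9251
  yellow: (60 − 86.5)² / 86.5 = 8.1185
χ² = 10.1176 + 4.9251 + 8.1185 = 23.1612 ≈ 23.161
Degrees of freedom = 3 − 1 = 2; critical value at α = 0.1 is 4.605.
Since 23.161 > 4.605, we reject the null hypothesis — the data do not fit the 9:3:4 ratio.

23.161; not consistent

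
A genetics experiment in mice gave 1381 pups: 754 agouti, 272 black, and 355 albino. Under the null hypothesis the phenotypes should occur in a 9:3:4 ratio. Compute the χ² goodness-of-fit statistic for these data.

1.604

Under the 9:3:4 hypothesis (Σ ratio = 16, N = 1381):
  agouti: 1381 × 9/16 = 776.8125
  black: 1381 × 3/16 = 258.9375
  albino: 1381 × 4/16 = 345.25
χ² = Σ (O − E)² / E
  agouti: (754 − 776.8125)² / 776.8125 = 0.6699
  black: (272 − 258.9375)² / 258.9375 = 0.6590
  albino: (355 − 345.25)² / 345.25 = 0.2753
χ² = 0.6699 + 0.6590 + 0.2753 = 1.6042 ≈ 1.604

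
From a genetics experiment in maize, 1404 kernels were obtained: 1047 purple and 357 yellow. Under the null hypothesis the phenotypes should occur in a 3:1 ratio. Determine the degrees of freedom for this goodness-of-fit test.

1

A goodness-of-fit test with 2 phenotype classes has df = 2 − 1 = 1.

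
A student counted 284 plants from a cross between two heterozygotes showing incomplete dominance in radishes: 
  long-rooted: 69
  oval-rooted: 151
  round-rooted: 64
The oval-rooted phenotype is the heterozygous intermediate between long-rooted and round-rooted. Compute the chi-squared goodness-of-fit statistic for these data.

1.317

With incomplete dominance, a heterozygote × heterozygote cross gives a 1:2:1 phenotypic ratio.
Under the 1:2:1 hypothesis (Σ ratio = 4, N = 284):
  long-rooted: 284 × 1/4 = 71
  oval-rooted: 284 × 2/4 = 142
  round-rooted: 284 × 1/4 = 71
χ² = Σ (O − E)² / E
  long-rooted: (69 − 71)² / 71 = 0.0563
  oval-rooted: (151 − 142)² / 142 = 0.5704
  round-rooted: (64 − 71)² / 71 = 0.6901
χ² = 0.0563 + 0.5704 + 0.6901 = 1.3168 ≈ 1.317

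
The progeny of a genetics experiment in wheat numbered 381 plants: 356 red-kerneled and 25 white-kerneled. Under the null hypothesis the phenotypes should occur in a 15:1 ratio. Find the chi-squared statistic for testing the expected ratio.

0.063

The 15:1 ratio has 16 parts, so with N = 381 the expected counts are:
  red-kerneled: 381 × 15/16 = 357.1875
  white-kerneled: 381 × 1/16 = 23.8125
χ² = Σ (O − E)² / E
  red-kerneled: (356 − 357.1875)² / 357.1875 = 0.0039
  white-kerneled: (25 − 23.8125)² / 23.8125 = 0.0592
χ² = 0.0039 + 0.0592 = 0.0631 ≈ 0.063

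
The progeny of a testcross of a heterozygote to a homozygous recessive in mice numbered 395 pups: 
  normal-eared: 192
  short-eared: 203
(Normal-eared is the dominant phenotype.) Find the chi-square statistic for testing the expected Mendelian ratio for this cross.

0.306

A testcross of a heterozygote (Aa × aa) gives a 1:1 phenotypic ratio.
Under the 1:1 hypothesis (Σ ratio = 2, N = 395):
  normal-eared: 395 × 1/2 = 197.5
  short-eared: 395 × 1/2 = 197.5
χ² = Σ (O − E)² / E
  normal-eared: (192 − 197.5)² / 197.5 = 0.1532
  short-eared: (203 − 197.5)² / 197.5 = 0.1532
χ² = 0.1532 + 0.1532 = 0.3064 ≈ 0.306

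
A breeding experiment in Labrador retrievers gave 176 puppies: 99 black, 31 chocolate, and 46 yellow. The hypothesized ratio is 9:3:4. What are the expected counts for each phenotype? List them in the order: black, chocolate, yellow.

99, 33, 44

Total ratio parts = 16. Expected numbers out of 176:
  black: 176 × 9/16 = 99
  chocolate: 176 × 3/16 = 33
  yellow: 176 × 4/16 = 44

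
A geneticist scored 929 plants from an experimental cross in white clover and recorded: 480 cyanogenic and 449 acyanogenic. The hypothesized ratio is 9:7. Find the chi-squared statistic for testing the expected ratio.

Under the 9:7 hypothesis (Σ ratio = 16, N = 929):
  cyanogenic: 929 × 9/16 = 522.5625
  acyanogenic: 929 × 7/16 = 406.4375
χ² = Σ (O − E)² / E
  cyanogenic: (480 − 522.5625)² / 522.5625 = 3.4667
  acyanogenic: (449 − 406.4375)² / 406.4375 = 4.4572
χ² = 3.4667 + 4.4572 = 7.9239 ≈ 7.924

7.924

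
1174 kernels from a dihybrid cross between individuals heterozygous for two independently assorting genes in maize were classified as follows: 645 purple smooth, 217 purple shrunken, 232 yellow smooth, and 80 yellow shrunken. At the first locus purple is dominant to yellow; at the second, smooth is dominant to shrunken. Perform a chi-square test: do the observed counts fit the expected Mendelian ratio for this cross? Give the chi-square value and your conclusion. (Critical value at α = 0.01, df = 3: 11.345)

1.641; consistent

A dihybrid F₂ with independent assortment and complete dominance at both loci gives a 9:3:3:1 phenotypic ratio.
The 9:3:3:1 ratio has 16 parts, so with N = 1174 the expected counts are:
  purple smooth: 1174 × 9/16 = 660.375
  purple shrunken: 1174 × 3/16 = 220.125
  yellow smooth: 1174 × 3/16 = 220.125
  yellow shrunken: 1174 × 1/16 = 73.375
χ² = Σ (O − E)² / E
  purple smooth: (645 − 660.375)² / 660.375 = 0.3580
  purple shrunken: (217 − 220.125)² / 220.125 = 0.0444
  yellow smooth: (232 − 220.125)² / 220.125 = 0.6406
  yellow shrunken: (80 − 73.375)² / 73.375 = 0.5982
χ² = 0.3580 + 0.0444 + 0.6406 + 0.5982 = 1.6412 ≈ 1.641
Degrees of freedom = 4 − 1 = 3; critical value at α = 0.01 is 11.345.
Since 1.641 < 11.345, we fail to reject the null hypothesis — the data are consistent with the 9:3:3:1 ratio.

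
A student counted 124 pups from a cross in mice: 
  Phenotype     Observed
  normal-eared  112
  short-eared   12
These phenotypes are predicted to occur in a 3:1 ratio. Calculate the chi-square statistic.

15.527

The 3:1 ratio has 4 parts, so with N = 124 the expected counts are:
  normal-eared: 124 × 3/4 = 93
  short-eared: 124 × 1/4 = 31
χ² = Σ (O − E)² / E
  normal-eared: (112 − 93)² / 93 = 3.8817
  short-eared: (12 − 31)² / 31 = 11.6452
χ² = 3.8817 + 11.6452 = 15.5269 ≈ 15.527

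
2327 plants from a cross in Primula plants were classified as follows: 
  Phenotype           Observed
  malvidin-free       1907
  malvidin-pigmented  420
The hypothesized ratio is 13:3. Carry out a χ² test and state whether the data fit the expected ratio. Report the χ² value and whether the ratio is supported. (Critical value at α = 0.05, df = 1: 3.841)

0.751; consistent

Total ratio parts = 16. Expected numbers out of 2327:
  malvidin-free: 2327 × 13/16 = 1890.6875
  malvidin-pigmented: 2327 × 3/16 = 436.3125
χ² = Σ (O − E)² / E
  malvidin-free: (1907 − 1890.6875)² / 1890.6875 = 0.1407
  malvidin-pigmented: (420 − 436.3125)² / 436.3125 = 0.6099
χ² = 0.1407 + 0.6099 = 0.7506 ≈ 0.751
Degrees of freedom = 2 − 1 = 1; critical value at α = 0.05 is 3.841.
Since 0.751 < 3.841, we fail to reject the null hypothesis — the data are consistent with the 13:3 ratio.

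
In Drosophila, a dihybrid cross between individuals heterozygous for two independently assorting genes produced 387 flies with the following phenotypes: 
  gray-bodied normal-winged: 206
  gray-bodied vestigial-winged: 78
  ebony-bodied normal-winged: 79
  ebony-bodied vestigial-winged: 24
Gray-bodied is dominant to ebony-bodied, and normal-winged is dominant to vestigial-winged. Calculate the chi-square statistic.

1.608

A dihybrid F₂ with independent assortment and complete dominance at both loci gives a 9:3:3:1 phenotypic ratio.
Total ratio parts = 16. Expected numbers out of 387:
  gray-bodied normal-winged: 387 × 9/16 = 217.6875
  gray-bodied vestigial-winged: 387 × 3/16 = 72.5625
  ebony-bodied normal-winged: 387 × 3/16 = 72.5625
  ebony-bodied vestigial-winged: 387 × 1/16 = 24.1875
χ² = Σ (O − E)² / E
  gray-bodied normal-winged: (206 − 217.6875)² / 217.6875 = 0.6275
  gray-bodied vestigial-winged: (78 − 72.5625)² / 72.5625 = 0.4075
  ebony-bodied normal-winged: (79 − 72.5625)² / 72.5625 = 0.5711
  ebony-bodied vestigial-winged: (24 − 24.1875)² / 24.1875 = 0.0015
χ² = 0.6275 + 0.4075 + 0.5711 + 0.0015 = 1.6076 ≈ 1.608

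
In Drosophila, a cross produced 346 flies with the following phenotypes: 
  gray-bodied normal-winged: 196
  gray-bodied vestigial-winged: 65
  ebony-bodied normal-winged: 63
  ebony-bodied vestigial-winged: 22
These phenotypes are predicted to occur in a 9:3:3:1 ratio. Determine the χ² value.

Under the 9:3:3:1 hypothesis (Σ ratio = 16, N = 346):
  gray-bodied normal-winged: 346 × 9/16 = 194.625
  gray-bodied vestigial-winged: 346 × 3/16 = 64.875
  ebony-bodied normal-winged: 346 × 3/16 = 64.875
  ebony-bodied vestigial-winged: 346 × 1/16 = 21.625
χ² = Σ (O − E)² / E
  gray-bodied normal-winged: (196 − 194.625)² / 194.625 = 0.0097
  gray-bodied vestigial-winged: (65 − 64.875)² / 64.875 = 0.0002
  ebony-bodied normal-winged: (63 − 64.875)² / 64.875 = 0.0542
  ebony-bodied vestigial-winged: (22 − 21.625)² / 21.625 = 0.0065
χ² = 0.0097 + 0.0002 + 0.0542 + 0.0065 = 0.0706 ≈ 0.071

0.071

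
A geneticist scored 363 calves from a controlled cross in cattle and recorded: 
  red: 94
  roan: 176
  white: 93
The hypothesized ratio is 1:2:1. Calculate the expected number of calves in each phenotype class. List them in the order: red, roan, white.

Under the 1:2:1 hypothesis (Σ ratio = 4, N = 363):
  red: 363 × 1/4 = 90.75
  roan: 363 × 2/4 = 181.5
  white: 363 × 1/4 = 90.75

90.75, 181.5, 90.75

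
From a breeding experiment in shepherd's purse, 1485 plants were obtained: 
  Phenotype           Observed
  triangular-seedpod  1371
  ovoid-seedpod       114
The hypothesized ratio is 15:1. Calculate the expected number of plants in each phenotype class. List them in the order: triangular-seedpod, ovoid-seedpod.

The 15:1 ratio has 16 parts, so with N = 1485 the expected counts are:
  triangular-seedpod: 1485 × 15/16 = 1392.1875
  ovoid-seedpod: 1485 × 1/16 = 92.8125

1392.1875, 92.8125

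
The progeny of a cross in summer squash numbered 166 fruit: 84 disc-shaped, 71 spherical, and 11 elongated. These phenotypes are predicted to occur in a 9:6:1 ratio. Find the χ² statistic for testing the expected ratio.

2.209

The 9:6:1 ratio has 16 parts, so with N = 166 the expected counts are:
  disc-shaped: 166 × 9/16 = 93.375
  spherical: 166 × 6/16 = 62.25
  elongated: 166 × 1/16 = 10.375
χ² = Σ (O − E)² / E
  disc-shaped: (84 − 93.375)² / 93.375 = 0.9413
  spherical: (71 − 62.25)² / 62.25 = 1.2299
  elongated: (11 − 10.375)² / 10.375 = 0.0377
χ² = 0.9413 + 1.2299 + 0.0377 = 2.2089 ≈ 2.209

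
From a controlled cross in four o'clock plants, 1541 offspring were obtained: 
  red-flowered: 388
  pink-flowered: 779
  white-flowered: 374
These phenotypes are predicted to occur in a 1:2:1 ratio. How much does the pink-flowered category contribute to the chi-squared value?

0.094

Under the 1:2:1 hypothesis (Σ ratio = 4, N = 1541):
  red-flowered: 1541 × 1/4 = 385.25
  pink-flowered: 1541 × 2/4 = 770.5
  white-flowered: 1541 × 1/4 = 385.25
Contribution of pink-flowered: (779 − 770.5)² / 770.5 = 0.0938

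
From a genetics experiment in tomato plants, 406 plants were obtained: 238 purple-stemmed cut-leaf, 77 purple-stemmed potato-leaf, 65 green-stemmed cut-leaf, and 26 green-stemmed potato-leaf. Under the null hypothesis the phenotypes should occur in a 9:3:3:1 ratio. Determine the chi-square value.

2.057

Total ratio parts = 16. Expected numbers out of 406:
  purple-stemmed cut-leaf: 406 × 9/16 = 228.375
  purple-stemmed potato-leaf: 406 × 3/16 = 76.125
  green-stemmed cut-leaf: 406 × 3/16 = 76.125
  green-stemmed potato-leaf: 406 × 1/16 = 25.375
χ² = Σ (O − E)² / E
  purple-stemmed cut-leaf: (238 − 228.375)² / 228.375 = 0.4057
  purple-stemmed potato-leaf: (77 − 76.125)² / 76.125 = 0.0101
  green-stemmed cut-leaf: (65 − 76.125)² / 76.125 = 1.6258
  green-stemmed potato-leaf: (26 − 25.375)² / 25.375 = 0.0154
χ² = 0.4057 + 0.0101 + 1.6258 + 0.0154 = 2.057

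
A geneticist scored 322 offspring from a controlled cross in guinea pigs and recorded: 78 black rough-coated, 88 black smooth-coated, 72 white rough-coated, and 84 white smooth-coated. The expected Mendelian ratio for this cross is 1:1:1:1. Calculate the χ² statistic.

1.826

Under the 1:1:1:1 hypothesis (Σ ratio = 4, N = 322):
  black rough-coated: 322 × 1/4 = 80.5
  black smooth-coated: 322 × 1/4 = 80.5
  white rough-coated: 322 × 1/4 = 80.5
  white smooth-coated: 322 × 1/4 = 80.5
χ² = Σ (O − E)² / E
  black rough-coated: (78 − 80.5)² / 80.5 = 0.0776
  black smooth-coated: (88 − 80.5)² / 80.5 = 0.6988
  white rough-coated: (72 − 80.5)² / 80.5 = 0.8975
  white smooth-coated: (84 − 80.5)² / 80.5 = 0.1522
χ² = 0.0776 + 0.6988 + 0.8975 + 0.1522 = 1.8261 ≈ 1.826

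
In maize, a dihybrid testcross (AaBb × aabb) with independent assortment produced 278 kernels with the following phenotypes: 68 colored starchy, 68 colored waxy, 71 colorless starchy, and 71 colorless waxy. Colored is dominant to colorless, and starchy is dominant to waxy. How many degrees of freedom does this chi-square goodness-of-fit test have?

A dihybrid testcross with independent assortment gives a 1:1:1:1 ratio.
A goodness-of-fit test with 4 phenotype classes has df = 4 − 1 = 3.

3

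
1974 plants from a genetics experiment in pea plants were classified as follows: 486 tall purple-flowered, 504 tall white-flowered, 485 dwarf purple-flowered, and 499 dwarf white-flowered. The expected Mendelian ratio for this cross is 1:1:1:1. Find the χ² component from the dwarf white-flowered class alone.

Under the 1:1:1:1 hypothesis (Σ ratio = 4, N = 1974):
  tall purple-flowered: 1974 × 1/4 = 493.5
  tall white-flowered: 1974 × 1/4 = 493.5
  dwarf purple-flowered: 1974 × 1/4 = 493.5
  dwarf white-flowered: 1974 × 1/4 = 493.5
Contribution of dwarf white-flowered: (499 − 493.5)² / 493.5 = 0.0613

0.061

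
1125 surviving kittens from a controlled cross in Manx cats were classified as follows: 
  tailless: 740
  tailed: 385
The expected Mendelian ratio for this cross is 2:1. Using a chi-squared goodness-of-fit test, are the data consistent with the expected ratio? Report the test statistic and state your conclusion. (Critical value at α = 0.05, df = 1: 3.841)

Expected counts for N = 1125 under a 2:1 ratio (total parts = 3):
  tailless: 1125 × 2/3 = 750
  tailed: 1125 × 1/3 = 375
χ² = Σ (O − E)² / E
  tailless: (740 − 750)² / 750 = 0.1333
  tailed: (385 − 375)² / 375 = 0.2667
χ² = 0.1333 + 0.2667 = 0.400
Degrees of freedom = 2 − 1 = 1; critical value at α = 0.05 is 3.841.
Since 0.400 < 3.841, we fail to reject the null hypothesis — the data are consistent with the 2:1 ratio.

0.400; consistent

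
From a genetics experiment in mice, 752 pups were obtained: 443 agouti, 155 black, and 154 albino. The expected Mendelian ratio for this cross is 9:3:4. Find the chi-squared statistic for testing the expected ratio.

8.485

Expected counts for N = 752 under a 9:3:4 ratio (total parts = 16):
  agouti: 752 × 9/16 = 423
  black: 752 × 3/16 = 141
  albino: 752 × 4/16 = 188
χ² = Σ (O − E)² / E
  agouti: (443 − 423)² / 423 = 0.9456
  black: (155 − 141)² / 141 = 1.3901
  albino: (154 − 188)² / 188 = 6.1489
χ² = 0.9456 + 1.3901 + 6.1489 = 8.4846 ≈ 8.485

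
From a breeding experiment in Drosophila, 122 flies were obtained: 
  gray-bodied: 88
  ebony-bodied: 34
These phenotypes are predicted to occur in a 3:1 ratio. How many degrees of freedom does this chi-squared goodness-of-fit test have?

1

A goodness-of-fit test with 2 phenotype classes has df = 2 − 1 = 1.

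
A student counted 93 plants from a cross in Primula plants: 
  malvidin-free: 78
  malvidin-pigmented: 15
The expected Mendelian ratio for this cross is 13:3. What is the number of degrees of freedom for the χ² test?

A goodness-of-fit test with 2 phenotype classes has df = 2 − 1 = 1.

1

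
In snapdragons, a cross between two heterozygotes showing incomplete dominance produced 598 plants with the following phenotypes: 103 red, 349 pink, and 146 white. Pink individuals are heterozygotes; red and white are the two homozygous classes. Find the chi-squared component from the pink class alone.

8.361

With incomplete dominance, a heterozygote × heterozygote cross gives a 1:2:1 phenotypic ratio.
The 1:2:1 ratio has 4 parts, so with N = 598 the expected counts are:
  red: 598 × 1/4 = 149.5
  pink: 598 × 2/4 = 299
  white: 598 × 1/4 = 149.5
Contribution of pink: (349 − 299)² / 299 = 8.3612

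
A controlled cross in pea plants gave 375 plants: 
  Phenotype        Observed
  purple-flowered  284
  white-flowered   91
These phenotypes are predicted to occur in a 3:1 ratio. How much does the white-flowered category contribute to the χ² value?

0.081

Under the 3:1 hypothesis (Σ ratio = 4, N = 375):
  purple-flowered: 375 × 3/4 = 281.25
  white-flowered: 375 × 1/4 = 93.75
Contribution of white-flowered: (91 − 93.75)² / 93.75 = 0.0807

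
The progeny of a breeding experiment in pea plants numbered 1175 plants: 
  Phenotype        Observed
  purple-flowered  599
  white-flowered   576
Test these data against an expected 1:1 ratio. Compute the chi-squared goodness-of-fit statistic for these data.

Total ratio parts = 2. Expected numbers out of 1175:
  purple-flowered: 1175 × 1/2 = 587.5
  white-flowered: 1175 × 1/2 = 587.5
χ² = Σ (O − E)² / E
  purple-flowered: (599 − 587.5)² / 587.5 = 0.2251
  white-flowered: (576 − 587.5)² / 587.5 = 0.2251
χ² = 0.2251 + 0.2251 = 0.4502 ≈ 0.450

0.450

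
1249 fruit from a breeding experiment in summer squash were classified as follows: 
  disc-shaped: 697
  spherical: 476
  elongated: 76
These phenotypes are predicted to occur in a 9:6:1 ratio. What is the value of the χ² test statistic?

Under the 9:6:1 hypothesis (Σ ratio = 16, N = 1249):
  disc-shaped: 1249 × 9/16 = 702.5625
  spherical: 1249 × 6/16 = 468.375
  elongated: 1249 × 1/16 = 78.0625
χ² = Σ (O − E)² / E
  disc-shaped: (697 − 702.5625)² / 702.5625 = 0.0440
  spherical: (476 − 468.375)² / 468.375 = 0.1241
  elongated: (76 − 78.0625)² / 78.0625 = 0.0545
χ² = 0.0440 + 0.1241 + 0.0545 = 0.2226 ≈ 0.223

0.223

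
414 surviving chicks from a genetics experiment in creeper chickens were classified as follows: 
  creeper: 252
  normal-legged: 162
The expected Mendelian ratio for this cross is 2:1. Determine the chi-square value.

6.261

Under the 2:1 hypothesis (Σ ratio = 3, N = 414):
  creeper: 414 × 2/3 = 276
  normal-legged: 414 × 1/3 = 138
χ² = Σ (O − E)² / E
  creeper: (252 − 276)² / 276 = 2.0870
  normal-legged: (162 − 138)² / 138 = 4.1739
χ² = 2.0870 + 4.1739 = 6.2609 ≈ 6.261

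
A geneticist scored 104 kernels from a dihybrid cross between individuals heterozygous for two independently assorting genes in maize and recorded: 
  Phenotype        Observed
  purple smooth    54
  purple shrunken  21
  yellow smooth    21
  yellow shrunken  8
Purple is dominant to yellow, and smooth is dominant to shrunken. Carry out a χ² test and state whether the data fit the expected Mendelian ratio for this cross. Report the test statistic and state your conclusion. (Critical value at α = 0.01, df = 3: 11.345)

A dihybrid F₂ with independent assortment and complete dominance at both loci gives a 9:3:3:1 phenotypic ratio.
Under the 9:3:3:1 hypothesis (Σ ratio = 16, N = 104):
  purple smooth: 104 × 9/16 = 58.5
  purple shrunken: 104 × 3/16 = 19.5
  yellow smooth: 104 × 3/16 = 19.5
  yellow shrunken: 104 × 1/16 = 6.5
χ² = Σ (O − E)² / E
  purple smooth: (54 − 58.5)² / 58.5 = 0.3462
  purple shrunken: (21 − 19.5)² / 19.5 = 0.1154
  yellow smooth: (21 − 19.5)² / 19.5 = 0.1154
  yellow shrunken: (8 − 6.5)² / 6.5 = 0.3462
χ² = 0.3462 + 0.1154 + 0.1154 + 0.3462 = 0.9232 ≈ 0.923
Degrees of freedom = 4 − 1 = 3; critical value at α = 0.01 is 11.345.
Since 0.923 < 11.345, we fail to reject the null hypothesis — the data are consistent with the 9:3:3:1 ratio.

0.923; consistent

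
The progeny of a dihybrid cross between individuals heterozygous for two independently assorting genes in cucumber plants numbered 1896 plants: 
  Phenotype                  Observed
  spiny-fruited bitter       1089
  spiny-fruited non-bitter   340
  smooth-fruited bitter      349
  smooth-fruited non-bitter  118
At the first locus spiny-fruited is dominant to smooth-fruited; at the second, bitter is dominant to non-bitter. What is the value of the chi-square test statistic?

1.271

A dihybrid F₂ with independent assortment and complete dominance at both loci gives a 9:3:3:1 phenotypic ratio.
Under the 9:3:3:1 hypothesis (Σ ratio = 16, N = 1896):
  spiny-fruited bitter: 1896 × 9/16 = 1066.5
  spiny-fruited non-bitter: 1896 × 3/16 = 355.5
  smooth-fruited bitter: 1896 × 3/16 = 355.5
  smooth-fruited non-bitter: 1896 × 1/16 = 118.5
χ² = Σ (O − E)² / E
  spiny-fruited bitter: (1089 − 1066.5)² / 1066.5 = 0.4747
  spiny-fruited non-bitter: (340 − 355.5)² / 355.5 = 0.6758
  smooth-fruited bitter: (349 − 355.5)² / 355.5 = 0.1188
  smooth-fruited non-bitter: (118 − 118.5)² / 118.5 = 0.0021
χ² = 0.4747 + 0.6758 + 0.1188 + 0.0021 = 1.2714 ≈ 1.271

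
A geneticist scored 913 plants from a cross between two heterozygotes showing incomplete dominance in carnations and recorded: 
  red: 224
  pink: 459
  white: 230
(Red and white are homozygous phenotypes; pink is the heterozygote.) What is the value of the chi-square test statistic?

0.106

With incomplete dominance, a heterozygote × heterozygote cross gives a 1:2:1 phenotypic ratio.
Under the 1:2:1 hypothesis (Σ ratio = 4, N = 913):
  red: 913 × 1/4 = 228.25
  pink: 913 × 2/4 = 456.5
  white: 913 × 1/4 = 228.25
χ² = Σ (O − E)² / E
  red: (224 − 228.25)² / 228.25 = 0.0791
  pink: (459 − 456.5)² / 456.5 = 0.0137
  white: (230 − 228.25)² / 228.25 = 0.0134
χ² = 0.0791 + 0.0137 + 0.0134 = 0.1062 ≈ 0.106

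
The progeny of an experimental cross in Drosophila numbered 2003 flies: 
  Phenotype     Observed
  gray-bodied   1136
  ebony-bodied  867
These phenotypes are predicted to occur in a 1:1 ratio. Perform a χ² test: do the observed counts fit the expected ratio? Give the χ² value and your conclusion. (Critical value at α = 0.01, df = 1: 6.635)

36.126; not consistent

Total ratio parts = 2. Expected numbers out of 2003:
  gray-bodied: 2003 × 1/2 = 1001.5
  ebony-bodied: 2003 × 1/2 = 1001.5
χ² = Σ (O − E)² / E
  gray-bodied: (1136 − 1001.5)² / 1001.5 = 18.0632
  ebony-bodied: (867 − 1001.5)² / 1001.5 = 18.0632
χ² = 18.0632 + 18.0632 = 36.1264 ≈ 36.126
Degrees of freedom = 2 − 1 = 1; critical value at α = 0.01 is 6.635.
Since 36.126 > 6.635, we reject the null hypothesis — the data do not fit the 1:1 ratio.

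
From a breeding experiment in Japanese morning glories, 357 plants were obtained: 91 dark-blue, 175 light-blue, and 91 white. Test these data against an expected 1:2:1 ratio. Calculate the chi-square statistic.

0.137

Under the 1:2:1 hypothesis (Σ ratio = 4, N = 357):
  dark-blue: 357 × 1/4 = 89.25
  light-blue: 357 × 2/4 = 178.5
  white: 357 × 1/4 = 89.25
χ² = Σ (O − E)² / E
  dark-blue: (91 − 89.25)² / 89.25 = 0.0343
  light-blue: (175 − 178.5)² / 178.5 = 0.0686
  white: (91 − 89.25)² / 89.25 = 0.0343
χ² = 0.0343 + 0.0686 + 0.0343 = 0.1372 ≈ 0.137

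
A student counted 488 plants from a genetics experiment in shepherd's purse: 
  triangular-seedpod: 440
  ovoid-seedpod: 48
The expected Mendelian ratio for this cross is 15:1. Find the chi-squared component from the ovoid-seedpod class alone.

Total ratio parts = 16. Expected numbers out of 488:
  triangular-seedpod: 488 × 15/16 = 457.5
  ovoid-seedpod: 488 × 1/16 = 30.5
Contribution of ovoid-seedpod: (48 − 30.5)² / 30.5 = 10.0410

10.041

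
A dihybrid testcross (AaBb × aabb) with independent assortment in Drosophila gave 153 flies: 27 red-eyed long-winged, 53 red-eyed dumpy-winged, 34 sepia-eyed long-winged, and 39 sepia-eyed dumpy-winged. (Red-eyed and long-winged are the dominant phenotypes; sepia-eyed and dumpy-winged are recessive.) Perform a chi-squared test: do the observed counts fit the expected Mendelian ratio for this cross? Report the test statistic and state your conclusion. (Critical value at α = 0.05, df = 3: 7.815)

A dihybrid testcross with independent assortment gives a 1:1:1:1 ratio.
The 1:1:1:1 ratio has 4 parts, so with N = 153 the expected counts are:
  red-eyed long-winged: 153 × 1/4 = 38.25
  red-eyed dumpy-winged: 153 × 1/4 = 38.25
  sepia-eyed long-winged: 153 × 1/4 = 38.25
  sepia-eyed dumpy-winged: 153 × 1/4 = 38.25
χ² = Σ (O − E)² / E
  red-eyed long-winged: (27 − 38.25)² / 38.25 = 3.3088
  red-eyed dumpy-winged: (53 − 38.25)² / 38.25 = 5.6879
  sepia-eyed long-winged: (34 − 38.25)² / 38.25 = 0.4722
  sepia-eyed dumpy-winged: (39 − 38.25)² / 38.25 = 0.0147
χ² = 3.3088 + 5.6879 + 0.4722 + 0.0147 = 9.4836 ≈ 9.484
Degrees of freedom = 4 − 1 = 3; critical value at α = 0.05 is 7.815.
Since 9.484 > 7.815, we reject the null hypothesis — the data do not fit the 1:1:1:1 ratio.

9.484; not consistent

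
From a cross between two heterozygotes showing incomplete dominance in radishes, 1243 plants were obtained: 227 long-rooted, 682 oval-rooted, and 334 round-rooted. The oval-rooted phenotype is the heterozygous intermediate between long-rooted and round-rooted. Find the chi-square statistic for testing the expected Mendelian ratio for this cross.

30.200

With incomplete dominance, a heterozygote × heterozygote cross gives a 1:2:1 phenotypic ratio.
The 1:2:1 ratio has 4 parts, so with N = 1243 the expected counts are:
  long-rooted: 1243 × 1/4 = 310.75
  oval-rooted: 1243 × 2/4 = 621.5
  round-rooted: 1243 × 1/4 = 310.75
χ² = Σ (O − E)² / E
  long-rooted: (227 − 310.75)² / 310.75 = 22.5714
  oval-rooted: (682 − 621.5)² / 621.5 = 5.8894
  round-rooted: (334 − 310.75)² / 310.75 = 1.7395
χ² = 22.5714 + 5.8894 + 1.7395 = 30.2003 ≈ 30.200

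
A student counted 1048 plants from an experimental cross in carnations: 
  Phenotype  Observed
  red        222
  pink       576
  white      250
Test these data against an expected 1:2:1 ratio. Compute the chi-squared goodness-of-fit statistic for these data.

Under the 1:2:1 hypothesis (Σ ratio = 4, N = 1048):
  red: 1048 × 1/4 = 262
  pink: 1048 × 2/4 = 524
  white: 1048 × 1/4 = 262
χ² = Σ (O − E)² / E
  red: (222 − 262)² / 262 = 6.1069
  pink: (576 − 524)² / 524 = 5.1603
  white: (250 − 262)² / 262 = 0.5496
χ² = 6.1069 + 5.1603 + 0.5496 = 11.8168 ≈ 11.817

11.817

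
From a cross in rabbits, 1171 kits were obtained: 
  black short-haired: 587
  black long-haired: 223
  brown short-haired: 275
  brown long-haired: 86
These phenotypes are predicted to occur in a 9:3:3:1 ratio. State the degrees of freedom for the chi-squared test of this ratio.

A goodness-of-fit test with 4 phenotype classes has df = 4 − 1 = 3.

3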